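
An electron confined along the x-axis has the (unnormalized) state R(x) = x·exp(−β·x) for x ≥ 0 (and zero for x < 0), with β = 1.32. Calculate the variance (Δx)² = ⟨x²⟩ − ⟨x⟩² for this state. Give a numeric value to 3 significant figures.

0.430

Compute ⟨x⟩ and ⟨x²⟩ separately, then (Δx)² = ⟨x²⟩ − ⟨x⟩².
Every integrand reduces to terms xʲ·e^(−2βx) on [0, ∞); use ∫₀^∞ xʲ·e^(−2βx) dx = j!/(2β)^(j+1).
Normalization: ∫|R|² dx = 0.10870.
⟨x⟩ = 1.1364 and ⟨x²⟩ = 1.7218.
(Δx)² = 1.7218 − (1.1364)² = 0.43044.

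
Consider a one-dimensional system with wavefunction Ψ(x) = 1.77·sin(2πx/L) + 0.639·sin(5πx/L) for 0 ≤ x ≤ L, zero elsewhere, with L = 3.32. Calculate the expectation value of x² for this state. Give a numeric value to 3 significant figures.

3.42

⟨x²⟩ = ∫ x²·|Ψ|² dx / ∫|Ψ|² dx (integrals over the domain).
On 0 ≤ x ≤ L (j ≠ l): ∫sin²(jπx/L) dx = L/2, ∫sin(jπx/L)·sin(lπx/L) dx = 0; diagonal moments ∫x·sin²(jπx/L) dx = L²/4, ∫x²·sin²(jπx/L) dx = L³·(1/6 − 1/(4j²π²)); cross terms ∫x·sin(jπx/L)·sin(lπx/L) dx = 0 for j + l even and −4jlL²/(π²(j² − l²)²) for j + l odd, ∫x²·sin(jπx/L)·sin(lπx/L) dx = (−1)^(j+l)·4jlL³/(π²(j² − l²)²); higher powers the same way via product-to-sum and parts.
State is unnormalized: ∫|Ψ|² dx = 5.8784, and ∫Ψ*·x²·Ψ dx = 20.096, so ⟨x²⟩ = 20.096 / 5.8784.
⟨x²⟩ = 3.4186.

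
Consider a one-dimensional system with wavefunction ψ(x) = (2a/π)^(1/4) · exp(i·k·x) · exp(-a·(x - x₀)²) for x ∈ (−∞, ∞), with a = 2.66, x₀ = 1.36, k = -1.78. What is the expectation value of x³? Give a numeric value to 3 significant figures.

⟨x³⟩ = ∫ x³·|ψ|² dx (integrals over the domain).
Gaussian moments (u = x − x₀): ∫u^(2j)·e^(−2au²) du = (2j−1)!!/(4a)^j · √(π/(2a)), odd powers integrate to 0; here √(π/(2a)) = 0.76846.
⟨x³⟩ = 2.8989.

2.90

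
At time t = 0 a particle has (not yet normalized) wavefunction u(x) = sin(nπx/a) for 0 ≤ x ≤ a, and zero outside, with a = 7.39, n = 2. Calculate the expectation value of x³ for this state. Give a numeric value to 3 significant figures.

93.2

⟨x³⟩ = ∫ x³·|u|² dx / ∫|u|² dx (integrals over the domain).
With sin²θ = (1 − cos2θ)/2 on 0 ≤ x ≤ a: ∫sin²(nπx/a) dx = a/2, ∫x·sin²(nπx/a) dx = a²/4, ∫x²·sin²(nπx/a) dx = a³·(1/6 − 1/(4n²π²)); higher powers xᵏ the same way, integrating xᵏ·cos(2nπx/a) by parts.
State is unnormalized: ∫|u|² dx = 3.6950, and ∫u*·x³·u dx = 344.48, so ⟨x³⟩ = 344.48 / 3.6950.
⟨x³⟩ = 93.229.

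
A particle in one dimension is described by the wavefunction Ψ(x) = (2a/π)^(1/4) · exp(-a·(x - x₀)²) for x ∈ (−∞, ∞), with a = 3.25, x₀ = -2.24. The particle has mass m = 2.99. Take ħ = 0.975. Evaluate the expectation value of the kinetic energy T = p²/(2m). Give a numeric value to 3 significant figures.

T = −(ħ²/2m) d²/dx², so ⟨T⟩ = −(ħ²/2m) ∫ Ψ*·Ψ'' dx; with m = 2.99.
Gaussian moments (u = x − x₀): ∫u^(2j)·e^(−2au²) du = (2j−1)!!/(4a)^j · √(π/(2a)), odd powers integrate to 0; here √(π/(2a)) = 0.69521. Derivatives: d/dx e^(−au²) = −2au·e^(−au²), d²/dx² e^(−au²) = (4a²u² − 2a)·e^(−au²).
⟨T⟩ = 0.51664.

0.517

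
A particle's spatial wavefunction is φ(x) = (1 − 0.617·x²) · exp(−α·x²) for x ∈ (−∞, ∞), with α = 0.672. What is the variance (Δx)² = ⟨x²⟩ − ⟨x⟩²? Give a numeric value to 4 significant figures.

Compute ⟨x⟩ and ⟨x²⟩ separately, then (Δx)² = ⟨x²⟩ − ⟨x⟩².
Expand each integrand as polynomial × e^(−2αx²) and use ∫x^(2j)·e^(−2αx²) dx = (2j−1)!!/(4α)^j · √(π/(2α)), odd powers → 0; here √(π/(2α)) = 1.5289.
Normalization: ∫|φ|² dx = 1.0687.
⟨x⟩ = 0.0000 and ⟨x²⟩ = 0.21986.
(Δx)² = 0.21986 − (0.0000)² = 0.21986.

0.2199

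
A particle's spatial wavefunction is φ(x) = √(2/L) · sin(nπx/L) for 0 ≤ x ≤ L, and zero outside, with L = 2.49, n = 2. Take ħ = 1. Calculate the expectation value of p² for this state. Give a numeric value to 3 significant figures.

6.37

p² φ = −ħ² d²φ/dx²; ⟨p²⟩ = −ħ² ∫ φ*·φ'' dx.
d/dx sin(nπx/L) = (nπ/L)·cos(nπx/L) and d²/dx² sin(nπx/L) = −(nπ/L)²·sin(nπx/L); on 0 ≤ x ≤ L, ∫sin²(nπx/L) dx = L/2 and ∫sin(nπx/L)·cos(nπx/L) dx = 0.
⟨p²⟩ = 6.3674.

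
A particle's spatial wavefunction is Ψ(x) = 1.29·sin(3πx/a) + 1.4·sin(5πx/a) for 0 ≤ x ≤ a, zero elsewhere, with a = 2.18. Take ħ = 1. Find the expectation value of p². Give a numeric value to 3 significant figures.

36.7

p² Ψ = −ħ² d²Ψ/dx²; ⟨p²⟩ = −ħ² ∫ Ψ*·Ψ'' dx / ∫|Ψ|² dx.
d²/dx² sin(jπx/a) = −(jπ/a)²·sin(jπx/a); on 0 ≤ x ≤ a, ∫sin²(jπx/a) dx = a/2 and ∫sin(jπx/a)·sin(lπx/a) dx = 0 for j ≠ l, so only diagonal terms survive in ∫|Ψ|² and ∫Ψ·Ψ″; ∫Ψ·Ψ′ dx = [Ψ²/2] between the walls = 0.
State is unnormalized: ∫|Ψ|² dx = 3.9503, and ∫Ψ*·(−ħ² Ψ'') dx = 144.82, so ⟨p²⟩ = 144.82 / 3.9503.
⟨p²⟩ = 36.661.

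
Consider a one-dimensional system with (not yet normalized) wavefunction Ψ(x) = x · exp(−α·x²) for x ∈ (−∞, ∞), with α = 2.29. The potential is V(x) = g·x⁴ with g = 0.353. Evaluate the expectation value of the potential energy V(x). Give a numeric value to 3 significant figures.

0.0631

⟨V⟩ = ∫ V(x)·|Ψ|² dx / ∫|Ψ|² dx.
Expand each integrand as polynomial × e^(−2αx²) and use ∫x^(2j)·e^(−2αx²) dx = (2j−1)!!/(4α)^j · √(π/(2α)), odd powers → 0; here √(π/(2α)) = 0.82821.
State is unnormalized: ∫|Ψ|² dx = 0.090416, and ∫Ψ*·V(x)·Ψ dx = 0.0057059, so ⟨V⟩ = 0.0057059 / 0.090416.
⟨V⟩ = 0.063107.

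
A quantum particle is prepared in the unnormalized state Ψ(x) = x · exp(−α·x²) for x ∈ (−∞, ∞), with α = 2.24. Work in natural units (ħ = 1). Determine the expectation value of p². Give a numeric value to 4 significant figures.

6.720

p² Ψ = −ħ² d²Ψ/dx²; ⟨p²⟩ = −ħ² ∫ Ψ*·Ψ'' dx / ∫|Ψ|² dx.
Expand each integrand as polynomial × e^(−2αx²) and use ∫x^(2j)·e^(−2αx²) dx = (2j−1)!!/(4α)^j · √(π/(2α)), odd powers → 0; here √(π/(2α)) = 0.83741. Differentiate with the product rule, d/dx e^(−αx²) = −2αx·e^(−αx²).
State is unnormalized: ∫|Ψ|² dx = 0.093460, and ∫Ψ*·(−ħ² Ψ'') dx = 0.62805, so ⟨p²⟩ = 0.62805 / 0.093460.
⟨p²⟩ = 6.7200.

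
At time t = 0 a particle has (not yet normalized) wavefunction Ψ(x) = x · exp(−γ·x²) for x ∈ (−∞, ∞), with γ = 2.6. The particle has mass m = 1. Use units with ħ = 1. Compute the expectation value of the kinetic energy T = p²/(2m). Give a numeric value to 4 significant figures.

3.900

T = −(ħ²/2m) d²/dx², so ⟨T⟩ = −(ħ²/2m) ∫ Ψ*·Ψ'' dx / ∫|Ψ|² dx; with m = 1.
Expand each integrand as polynomial × e^(−2γx²) and use ∫x^(2j)·e^(−2γx²) dx = (2j−1)!!/(4γ)^j · √(π/(2γ)), odd powers → 0; here √(π/(2γ)) = 0.77727. Differentiate with the product rule, d/dx e^(−γx²) = −2γx·e^(−γx²).
State is unnormalized: ∫|Ψ|² dx = 0.074738, and ∫Ψ*·(−ħ²/2m · Ψ'') dx = 0.29148, so ⟨T⟩ = 0.29148 / 0.074738.
⟨T⟩ = 3.9000.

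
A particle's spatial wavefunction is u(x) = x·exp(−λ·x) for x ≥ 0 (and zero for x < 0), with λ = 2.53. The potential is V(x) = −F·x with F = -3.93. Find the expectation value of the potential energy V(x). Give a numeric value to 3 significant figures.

⟨V⟩ = ∫ V(x)·|u|² dx / ∫|u|² dx.
Every integrand reduces to terms xʲ·e^(−2λx) on [0, ∞); use ∫₀^∞ xʲ·e^(−2λx) dx = j!/(2λ)^(j+1).
State is unnormalized: ∫|u|² dx = 0.015438, and ∫u*·V(x)·u dx = 0.035970, so ⟨V⟩ = 0.035970 / 0.015438.
⟨V⟩ = 2.3300.

2.33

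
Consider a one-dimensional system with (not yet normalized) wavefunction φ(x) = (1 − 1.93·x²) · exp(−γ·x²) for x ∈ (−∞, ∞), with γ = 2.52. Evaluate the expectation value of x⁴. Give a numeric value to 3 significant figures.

0.0150

⟨x⁴⟩ = ∫ x⁴·|φ|² dx / ∫|φ|² dx (integrals over the domain).
Expand each integrand as polynomial × e^(−2γx²) and use ∫x^(2j)·e^(−2γx²) dx = (2j−1)!!/(4γ)^j · √(π/(2γ)), odd powers → 0; here √(π/(2γ)) = 0.78951.
State is unnormalized: ∫|φ|² dx = 0.57401, and ∫φ*·x⁴·φ dx = 0.0085882, so ⟨x⁴⟩ = 0.0085882 / 0.57401.
⟨x⁴⟩ = 0.014962.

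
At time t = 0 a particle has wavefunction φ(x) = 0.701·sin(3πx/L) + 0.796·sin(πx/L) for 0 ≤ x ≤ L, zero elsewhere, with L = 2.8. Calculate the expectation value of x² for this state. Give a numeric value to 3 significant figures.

⟨x²⟩ = ∫ x²·|φ|² dx / ∫|φ|² dx (integrals over the domain).
On 0 ≤ x ≤ L (j ≠ l): ∫sin²(jπx/L) dx = L/2, ∫sin(jπx/L)·sin(lπx/L) dx = 0; diagonal moments ∫x·sin²(jπx/L) dx = L²/4, ∫x²·sin²(jπx/L) dx = L³·(1/6 − 1/(4j²π²)); cross terms ∫x·sin(jπx/L)·sin(lπx/L) dx = 0 for j + l even and −4jlL²/(π²(j² − l²)²) for j + l odd, ∫x²·sin(jπx/L)·sin(lπx/L) dx = (−1)^(j+l)·4jlL³/(π²(j² − l²)²); higher powers the same way via product-to-sum and parts.
State is unnormalized: ∫|φ|² dx = 1.5750, and ∫φ*·x²·φ dx = 4.1988, so ⟨x²⟩ = 4.1988 / 1.5750.
⟨x²⟩ = 2.6659.

2.67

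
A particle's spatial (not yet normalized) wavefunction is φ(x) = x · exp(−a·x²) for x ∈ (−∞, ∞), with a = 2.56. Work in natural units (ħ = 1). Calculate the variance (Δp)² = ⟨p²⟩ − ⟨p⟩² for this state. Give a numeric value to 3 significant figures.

Compute ⟨p⟩ and ⟨p²⟩ separately; (Δp)² = ⟨p²⟩ − ⟨p⟩².
Expand each integrand as polynomial × e^(−2ax²) and use ∫x^(2j)·e^(−2ax²) dx = (2j−1)!!/(4a)^j · √(π/(2a)), odd powers → 0; here √(π/(2a)) = 0.78332. Differentiate with the product rule, d/dx e^(−ax²) = −2ax·e^(−ax²).
Normalization: ∫|φ|² dx = 0.076496.
⟨p⟩ = 0.0000 and ⟨p²⟩ = 7.6800.
(Δp)² = 7.6800 − (0.0000)² = 7.6800.

7.68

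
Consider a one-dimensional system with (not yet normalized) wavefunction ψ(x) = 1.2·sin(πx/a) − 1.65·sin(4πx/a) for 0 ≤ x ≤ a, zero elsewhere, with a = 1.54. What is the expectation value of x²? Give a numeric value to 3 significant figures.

⟨x²⟩ = ∫ x²·|ψ|² dx / ∫|ψ|² dx (integrals over the domain).
On 0 ≤ x ≤ a (j ≠ l): ∫sin²(jπx/a) dx = a/2, ∫sin(jπx/a)·sin(lπx/a) dx = 0; diagonal moments ∫x·sin²(jπx/a) dx = a²/4, ∫x²·sin²(jπx/a) dx = a³·(1/6 − 1/(4j²π²)); cross terms ∫x·sin(jπx/a)·sin(lπx/a) dx = 0 for j + l even and −4jla²/(π²(j² − l²)²) for j + l odd, ∫x²·sin(jπx/a)·sin(lπx/a) dx = (−1)^(j+l)·4jla³/(π²(j² − l²)²); higher powers the same way via product-to-sum and parts.
State is unnormalized: ∫|ψ|² dx = 3.2051, and ∫ψ*·x²·ψ dx = 2.4890, so ⟨x²⟩ = 2.4890 / 3.2051.
⟨x²⟩ = 0.77657.

0.777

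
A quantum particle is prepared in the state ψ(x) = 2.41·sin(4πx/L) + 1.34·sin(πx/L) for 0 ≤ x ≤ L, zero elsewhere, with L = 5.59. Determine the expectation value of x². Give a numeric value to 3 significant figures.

⟨x²⟩ = ∫ x²·|ψ|² dx / ∫|ψ|² dx (integrals over the domain).
On 0 ≤ x ≤ L (j ≠ l): ∫sin²(jπx/L) dx = L/2, ∫sin(jπx/L)·sin(lπx/L) dx = 0; diagonal moments ∫x·sin²(jπx/L) dx = L²/4, ∫x²·sin²(jπx/L) dx = L³·(1/6 − 1/(4j²π²)); cross terms ∫x·sin(jπx/L)·sin(lπx/L) dx = 0 for j + l even and −4jlL²/(π²(j² − l²)²) for j + l odd, ∫x²·sin(jπx/L)·sin(lπx/L) dx = (−1)^(j+l)·4jlL³/(π²(j² − l²)²); higher powers the same way via product-to-sum and parts.
State is unnormalized: ∫|ψ|² dx = 21.252, and ∫ψ*·x²·ψ dx = 203.69, so ⟨x²⟩ = 203.69 / 21.252.
⟨x²⟩ = 9.5841.

9.58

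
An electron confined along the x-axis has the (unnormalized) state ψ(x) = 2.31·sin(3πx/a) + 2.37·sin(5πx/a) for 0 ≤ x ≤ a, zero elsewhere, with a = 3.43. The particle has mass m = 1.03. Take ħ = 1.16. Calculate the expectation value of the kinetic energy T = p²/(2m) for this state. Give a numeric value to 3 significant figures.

T = −(ħ²/2m) d²/dx², so ⟨T⟩ = −(ħ²/2m) ∫ ψ*·ψ'' dx / ∫|ψ|² dx; with m = 1.03.
d²/dx² sin(jπx/a) = −(jπ/a)²·sin(jπx/a); on 0 ≤ x ≤ a, ∫sin²(jπx/a) dx = a/2 and ∫sin(jπx/a)·sin(lπx/a) dx = 0 for j ≠ l, so only diagonal terms survive in ∫|ψ|² and ∫ψ·ψ″; ∫ψ·ψ′ dx = [ψ²/2] between the walls = 0.
State is unnormalized: ∫|ψ|² dx = 18.784, and ∫ψ*·(−ħ²/2m · ψ'') dx = 177.10, so ⟨T⟩ = 177.10 / 18.784.
⟨T⟩ = 9.4280.

9.43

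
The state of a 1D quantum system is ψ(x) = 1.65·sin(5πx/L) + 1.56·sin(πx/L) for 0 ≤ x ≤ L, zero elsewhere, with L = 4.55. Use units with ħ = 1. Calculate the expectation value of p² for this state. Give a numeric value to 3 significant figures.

6.52

p² ψ = −ħ² d²ψ/dx²; ⟨p²⟩ = −ħ² ∫ ψ*·ψ'' dx / ∫|ψ|² dx.
d²/dx² sin(jπx/L) = −(jπ/L)²·sin(jπx/L); on 0 ≤ x ≤ L, ∫sin²(jπx/L) dx = L/2 and ∫sin(jπx/L)·sin(lπx/L) dx = 0 for j ≠ l, so only diagonal terms survive in ∫|ψ|² and ∫ψ·ψ″; ∫ψ·ψ′ dx = [ψ²/2] between the walls = 0.
State is unnormalized: ∫|ψ|² dx = 11.730, and ∫ψ*·(−ħ² ψ'') dx = 76.458, so ⟨p²⟩ = 76.458 / 11.730.
⟨p²⟩ = 6.5181.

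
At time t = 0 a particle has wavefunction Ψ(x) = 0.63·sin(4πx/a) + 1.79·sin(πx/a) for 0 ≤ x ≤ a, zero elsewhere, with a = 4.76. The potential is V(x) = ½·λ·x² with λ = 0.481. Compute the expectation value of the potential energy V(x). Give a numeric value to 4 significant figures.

1.520

⟨V⟩ = ∫ V(x)·|Ψ|² dx / ∫|Ψ|² dx.
On 0 ≤ x ≤ a (j ≠ l): ∫sin²(jπx/a) dx = a/2, ∫sin(jπx/a)·sin(lπx/a) dx = 0; diagonal moments ∫x·sin²(jπx/a) dx = a²/4, ∫x²·sin²(jπx/a) dx = a³·(1/6 − 1/(4j²π²)); cross terms ∫x·sin(jπx/a)·sin(lπx/a) dx = 0 for j + l even and −4jla²/(π²(j² − l²)²) for j + l odd, ∫x²·sin(jπx/a)·sin(lπx/a) dx = (−1)^(j+l)·4jla³/(π²(j² − l²)²); higher powers the same way via product-to-sum and parts.
State is unnormalized: ∫|Ψ|² dx = 8.5704, and ∫Ψ*·V(x)·Ψ dx = 13.024, so ⟨V⟩ = 13.024 / 8.5704.
⟨V⟩ = 1.5197.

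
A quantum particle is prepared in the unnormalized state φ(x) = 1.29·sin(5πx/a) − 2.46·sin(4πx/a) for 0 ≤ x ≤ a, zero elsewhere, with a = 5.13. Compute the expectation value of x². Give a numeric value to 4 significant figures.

⟨x²⟩ = ∫ x²·|φ|² dx / ∫|φ|² dx (integrals over the domain).
On 0 ≤ x ≤ a (j ≠ l): ∫sin²(jπx/a) dx = a/2, ∫sin(jπx/a)·sin(lπx/a) dx = 0; diagonal moments ∫x·sin²(jπx/a) dx = a²/4, ∫x²·sin²(jπx/a) dx = a³·(1/6 − 1/(4j²π²)); cross terms ∫x·sin(jπx/a)·sin(lπx/a) dx = 0 for j + l even and −4jla²/(π²(j² − l²)²) for j + l odd, ∫x²·sin(jπx/a)·sin(lπx/a) dx = (−1)^(j+l)·4jla³/(π²(j² − l²)²); higher powers the same way via product-to-sum and parts.
State is unnormalized: ∫|φ|² dx = 19.791, and ∫φ*·x²·φ dx = 257.84, so ⟨x²⟩ = 257.84 / 19.791.
⟨x²⟩ = 13.028.

13.03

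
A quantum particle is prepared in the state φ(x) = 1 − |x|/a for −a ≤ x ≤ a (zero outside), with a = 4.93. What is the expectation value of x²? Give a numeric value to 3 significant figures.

⟨x²⟩ = ∫ x²·|φ|² dx / ∫|φ|² dx (integrals over the domain).
φ is even, so ∫ over [−a, a] = 2∫₀ᵃ with φ = 1 − x/a there: ∫₀ᵃ (1 − x/a)² dx = a/3, ∫₀ᵃ x²(1 − x/a)² dx = a³/30, ∫₀ᵃ x⁴(1 − x/a)² dx = a⁵/105.
State is unnormalized: ∫|φ|² dx = 3.2867, and ∫φ*·x²·φ dx = 7.9882, so ⟨x²⟩ = 7.9882 / 3.2867.
⟨x²⟩ = 2.4305.

2.43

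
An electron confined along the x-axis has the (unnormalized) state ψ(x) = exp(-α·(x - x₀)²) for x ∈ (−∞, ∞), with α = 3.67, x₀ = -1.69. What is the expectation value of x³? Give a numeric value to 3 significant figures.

-5.17

⟨x³⟩ = ∫ x³·|ψ|² dx / ∫|ψ|² dx (integrals over the domain).
Gaussian moments (u = x − x₀): ∫u^(2j)·e^(−2αu²) du = (2j−1)!!/(4α)^j · √(π/(2α)), odd powers integrate to 0; here √(π/(2α)) = 0.65422.
State is unnormalized: ∫|ψ|² dx = 0.65422, and ∫ψ*·x³·ψ dx = -3.3838, so ⟨x³⟩ = -3.3838 / 0.65422.
⟨x³⟩ = -5.1722.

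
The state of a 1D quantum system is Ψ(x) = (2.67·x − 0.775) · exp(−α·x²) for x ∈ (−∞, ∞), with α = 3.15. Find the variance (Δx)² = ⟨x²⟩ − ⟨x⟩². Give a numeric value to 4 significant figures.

0.07707

Compute ⟨x⟩ and ⟨x²⟩ separately, then (Δx)² = ⟨x²⟩ − ⟨x⟩².
Expand each integrand as polynomial × e^(−2αx²) and use ∫x^(2j)·e^(−2αx²) dx = (2j−1)!!/(4α)^j · √(π/(2α)), odd powers → 0; here √(π/(2α)) = 0.70616.
Normalization: ∫|Ψ|² dx = 0.82368.
⟨x⟩ = -0.28159 and ⟨x²⟩ = 0.15636.
(Δx)² = 0.15636 − (-0.28159)² = 0.077065.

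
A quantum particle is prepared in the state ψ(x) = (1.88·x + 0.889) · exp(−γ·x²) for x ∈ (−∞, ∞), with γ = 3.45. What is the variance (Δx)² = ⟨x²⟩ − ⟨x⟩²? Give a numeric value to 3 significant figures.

0.0544

Compute ⟨x⟩ and ⟨x²⟩ separately, then (Δx)² = ⟨x²⟩ − ⟨x⟩².
Expand each integrand as polynomial × e^(−2γx²) and use ∫x^(2j)·e^(−2γx²) dx = (2j−1)!!/(4γ)^j · √(π/(2γ)), odd powers → 0; here √(π/(2γ)) = 0.67476.
Normalization: ∫|ψ|² dx = 0.70610.
⟨x⟩ = 0.23147 and ⟨x²⟩ = 0.10793.
(Δx)² = 0.10793 − (0.23147)² = 0.054356.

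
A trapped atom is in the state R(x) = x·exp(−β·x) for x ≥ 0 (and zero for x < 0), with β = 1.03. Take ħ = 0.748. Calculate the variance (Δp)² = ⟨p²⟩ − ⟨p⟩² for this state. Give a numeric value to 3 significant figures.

Compute ⟨p⟩ and ⟨p²⟩ separately; (Δp)² = ⟨p²⟩ − ⟨p⟩².
Differentiate x·exp(−β·x) with the product rule; every integrand then reduces to terms xʲ·e^(−2βx) on [0, ∞), with ∫₀^∞ xʲ·e^(−2βx) dx = j!/(2β)^(j+1).
Normalization: ∫|R|² dx = 0.22879.
⟨p⟩ = 0.0000 and ⟨p²⟩ = 0.59358.
(Δp)² = 0.59358 − (0.0000)² = 0.59358.

0.594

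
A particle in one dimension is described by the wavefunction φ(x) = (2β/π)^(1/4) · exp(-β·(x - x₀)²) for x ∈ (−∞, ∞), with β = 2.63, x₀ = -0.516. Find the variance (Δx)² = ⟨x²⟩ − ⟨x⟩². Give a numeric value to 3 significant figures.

Compute ⟨x⟩ and ⟨x²⟩ separately, then (Δx)² = ⟨x²⟩ − ⟨x⟩².
Gaussian moments (u = x − x₀): ∫u^(2j)·e^(−2βu²) du = (2j−1)!!/(4β)^j · √(π/(2β)), odd powers integrate to 0; here √(π/(2β)) = 0.77283.
⟨x⟩ = -0.51600 and ⟨x²⟩ = 0.36131.
(Δx)² = 0.36131 − (-0.51600)² = 0.095057.

0.0951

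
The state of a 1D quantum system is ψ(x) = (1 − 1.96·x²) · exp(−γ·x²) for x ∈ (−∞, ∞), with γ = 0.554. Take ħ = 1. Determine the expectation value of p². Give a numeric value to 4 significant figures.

2.895

p² ψ = −ħ² d²ψ/dx²; ⟨p²⟩ = −ħ² ∫ ψ*·ψ'' dx / ∫|ψ|² dx.
Expand each integrand as polynomial × e^(−2γx²) and use ∫x^(2j)·e^(−2γx²) dx = (2j−1)!!/(4γ)^j · √(π/(2γ)), odd powers → 0; here √(π/(2γ)) = 1.6839. Differentiate with the product rule, d/dx e^(−γx²) = −2γx·e^(−γx²).
State is unnormalized: ∫|ψ|² dx = 2.6570, and ∫ψ*·(−ħ² ψ'') dx = 7.6914, so ⟨p²⟩ = 7.6914 / 2.6570.
⟨p²⟩ = 2.8948.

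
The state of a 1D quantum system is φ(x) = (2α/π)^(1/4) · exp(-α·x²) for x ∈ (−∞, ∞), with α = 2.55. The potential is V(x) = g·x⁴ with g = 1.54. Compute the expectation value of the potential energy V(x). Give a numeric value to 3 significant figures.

0.0444

⟨V⟩ = ∫ V(x)·|φ|² dx.
Gaussian moments: ∫x^(2j)·e^(−2αx²) dx = (2j−1)!!/(4α)^j · √(π/(2α)), odd powers integrate to 0; here √(π/(2α)) = 0.78486.
⟨V⟩ = 0.044406.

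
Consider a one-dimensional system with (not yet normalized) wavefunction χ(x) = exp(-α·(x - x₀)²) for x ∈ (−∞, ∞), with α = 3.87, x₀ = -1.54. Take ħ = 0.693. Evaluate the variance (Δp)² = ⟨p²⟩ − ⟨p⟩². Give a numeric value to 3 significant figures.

1.86

Compute ⟨p⟩ and ⟨p²⟩ separately; (Δp)² = ⟨p²⟩ − ⟨p⟩².
Gaussian moments (u = x − x₀): ∫u^(2j)·e^(−2αu²) du = (2j−1)!!/(4α)^j · √(π/(2α)), odd powers integrate to 0; here √(π/(2α)) = 0.63710. Derivatives: d/dx e^(−αu²) = −2αu·e^(−αu²), d²/dx² e^(−αu²) = (4α²u² − 2α)·e^(−αu²).
Normalization: ∫|χ|² dx = 0.63710.
⟨p⟩ = 0.0000 and ⟨p²⟩ = 1.8586.
(Δp)² = 1.8586 − (0.0000)² = 1.8586.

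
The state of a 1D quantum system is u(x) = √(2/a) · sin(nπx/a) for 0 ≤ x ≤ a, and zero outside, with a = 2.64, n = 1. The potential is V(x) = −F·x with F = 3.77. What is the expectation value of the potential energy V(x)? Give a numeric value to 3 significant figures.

-4.98

⟨V⟩ = ∫ V(x)·|u|² dx.
With sin²θ = (1 − cos2θ)/2 on 0 ≤ x ≤ a: ∫sin²(nπx/a) dx = a/2, ∫x·sin²(nπx/a) dx = a²/4, ∫x²·sin²(nπx/a) dx = a³·(1/6 − 1/(4n²π²)); higher powers xᵏ the same way, integrating xᵏ·cos(2nπx/a) by parts.
⟨V⟩ = -4.9764.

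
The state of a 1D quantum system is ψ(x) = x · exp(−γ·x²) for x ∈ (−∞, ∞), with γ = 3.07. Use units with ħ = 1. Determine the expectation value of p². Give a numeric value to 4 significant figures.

9.210

p² ψ = −ħ² d²ψ/dx²; ⟨p²⟩ = −ħ² ∫ ψ*·ψ'' dx / ∫|ψ|² dx.
Expand each integrand as polynomial × e^(−2γx²) and use ∫x^(2j)·e^(−2γx²) dx = (2j−1)!!/(4γ)^j · √(π/(2γ)), odd powers → 0; here √(π/(2γ)) = 0.71530. Differentiate with the product rule, d/dx e^(−γx²) = −2γx·e^(−γx²).
State is unnormalized: ∫|ψ|² dx = 0.058250, and ∫ψ*·(−ħ² ψ'') dx = 0.53648, so ⟨p²⟩ = 0.53648 / 0.058250.
⟨p²⟩ = 9.2100.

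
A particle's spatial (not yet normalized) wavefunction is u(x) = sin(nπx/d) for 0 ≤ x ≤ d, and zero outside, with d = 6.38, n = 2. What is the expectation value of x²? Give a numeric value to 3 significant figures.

13.1

⟨x²⟩ = ∫ x²·|u|² dx / ∫|u|² dx (integrals over the domain).
With sin²θ = (1 − cos2θ)/2 on 0 ≤ x ≤ d: ∫sin²(nπx/d) dx = d/2, ∫x·sin²(nπx/d) dx = d²/4, ∫x²·sin²(nπx/d) dx = d³·(1/6 − 1/(4n²π²)); higher powers xᵏ the same way, integrating xᵏ·cos(2nπx/d) by parts.
State is unnormalized: ∫|u|² dx = 3.1900, and ∫u*·x²·u dx = 41.638, so ⟨x²⟩ = 41.638 / 3.1900.
⟨x²⟩ = 13.053.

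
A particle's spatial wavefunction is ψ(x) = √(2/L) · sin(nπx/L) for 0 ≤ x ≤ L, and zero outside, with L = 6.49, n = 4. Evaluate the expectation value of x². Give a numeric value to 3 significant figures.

⟨x²⟩ = ∫ x²·|ψ|² dx (integrals over the domain).
With sin²θ = (1 − cos2θ)/2 on 0 ≤ x ≤ L: ∫sin²(nπx/L) dx = L/2, ∫x·sin²(nπx/L) dx = L²/4, ∫x²·sin²(nπx/L) dx = L³·(1/6 − 1/(4n²π²)); higher powers xᵏ the same way, integrating xᵏ·cos(2nπx/L) by parts.
⟨x²⟩ = 13.907.

13.9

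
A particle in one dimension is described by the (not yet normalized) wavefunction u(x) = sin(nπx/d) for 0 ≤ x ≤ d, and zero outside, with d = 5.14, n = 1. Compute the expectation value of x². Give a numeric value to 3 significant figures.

⟨x²⟩ = ∫ x²·|u|² dx / ∫|u|² dx (integrals over the domain).
With sin²θ = (1 − cos2θ)/2 on 0 ≤ x ≤ d: ∫sin²(nπx/d) dx = d/2, ∫x·sin²(nπx/d) dx = d²/4, ∫x²·sin²(nπx/d) dx = d³·(1/6 − 1/(4n²π²)); higher powers xᵏ the same way, integrating xᵏ·cos(2nπx/d) by parts.
State is unnormalized: ∫|u|² dx = 2.5700, and ∫u*·x²·u dx = 19.193, so ⟨x²⟩ = 19.193 / 2.5700.
⟨x²⟩ = 7.4681.

7.47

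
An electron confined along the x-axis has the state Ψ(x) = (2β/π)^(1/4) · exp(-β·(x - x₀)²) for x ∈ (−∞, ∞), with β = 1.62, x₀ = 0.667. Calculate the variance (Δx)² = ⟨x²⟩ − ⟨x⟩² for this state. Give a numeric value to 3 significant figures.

Compute ⟨x⟩ and ⟨x²⟩ separately, then (Δx)² = ⟨x²⟩ − ⟨x⟩².
Gaussian moments (u = x − x₀): ∫u^(2j)·e^(−2βu²) du = (2j−1)!!/(4β)^j · √(π/(2β)), odd powers integrate to 0; here √(π/(2β)) = 0.98470.
⟨x⟩ = 0.66700 and ⟨x²⟩ = 0.59921.
(Δx)² = 0.59921 − (0.66700)² = 0.15432.

0.154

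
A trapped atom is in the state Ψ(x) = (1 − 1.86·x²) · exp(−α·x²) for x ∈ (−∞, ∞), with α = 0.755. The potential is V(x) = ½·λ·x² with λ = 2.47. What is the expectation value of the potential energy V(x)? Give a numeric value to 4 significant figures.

1.351

⟨V⟩ = ∫ V(x)·|Ψ|² dx / ∫|Ψ|² dx.
Expand each integrand as polynomial × e^(−2αx²) and use ∫x^(2j)·e^(−2αx²) dx = (2j−1)!!/(4α)^j · √(π/(2α)), odd powers → 0; here √(π/(2α)) = 1.4424.
State is unnormalized: ∫|Ψ|² dx = 1.3071, and ∫Ψ*·V(x)·Ψ dx = 1.7663, so ⟨V⟩ = 1.7663 / 1.3071.
⟨V⟩ = 1.3514.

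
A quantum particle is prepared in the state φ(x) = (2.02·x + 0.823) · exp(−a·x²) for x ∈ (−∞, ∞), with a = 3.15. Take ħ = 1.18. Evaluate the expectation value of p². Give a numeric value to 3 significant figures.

p² φ = −ħ² d²φ/dx²; ⟨p²⟩ = −ħ² ∫ φ*·φ'' dx / ∫|φ|² dx.
Expand each integrand as polynomial × e^(−2ax²) and use ∫x^(2j)·e^(−2ax²) dx = (2j−1)!!/(4a)^j · √(π/(2a)), odd powers → 0; here √(π/(2a)) = 0.70616. Differentiate with the product rule, d/dx e^(−ax²) = −2ax·e^(−ax²).
State is unnormalized: ∫|φ|² dx = 0.70699, and ∫φ*·(−ħ² φ'') dx = 5.1069, so ⟨p²⟩ = 5.1069 / 0.70699.
⟨p²⟩ = 7.2235.

7.22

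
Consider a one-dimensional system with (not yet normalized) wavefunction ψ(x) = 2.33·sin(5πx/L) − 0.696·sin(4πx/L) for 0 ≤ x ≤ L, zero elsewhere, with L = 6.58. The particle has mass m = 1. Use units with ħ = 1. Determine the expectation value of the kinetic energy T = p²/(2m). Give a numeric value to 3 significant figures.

T = −(ħ²/2m) d²/dx², so ⟨T⟩ = −(ħ²/2m) ∫ ψ*·ψ'' dx / ∫|ψ|² dx; with m = 1.
d²/dx² sin(jπx/L) = −(jπ/L)²·sin(jπx/L); on 0 ≤ x ≤ L, ∫sin²(jπx/L) dx = L/2 and ∫sin(jπx/L)·sin(lπx/L) dx = 0 for j ≠ l, so only diagonal terms survive in ∫|ψ|² and ∫ψ·ψ″; ∫ψ·ψ′ dx = [ψ²/2] between the walls = 0.
State is unnormalized: ∫|ψ|² dx = 19.455, and ∫ψ*·(−ħ²/2m · ψ'') dx = 53.800, so ⟨T⟩ = 53.800 / 19.455.
⟨T⟩ = 2.7654.

2.77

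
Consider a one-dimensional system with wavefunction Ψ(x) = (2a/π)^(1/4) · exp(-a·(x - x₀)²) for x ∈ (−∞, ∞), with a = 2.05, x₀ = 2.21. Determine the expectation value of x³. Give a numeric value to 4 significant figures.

11.60

⟨x³⟩ = ∫ x³·|Ψ|² dx (integrals over the domain).
Gaussian moments (u = x − x₀): ∫u^(2j)·e^(−2au²) du = (2j−1)!!/(4a)^j · √(π/(2a)), odd powers integrate to 0; here √(π/(2a)) = 0.87535.
⟨x³⟩ = 11.602.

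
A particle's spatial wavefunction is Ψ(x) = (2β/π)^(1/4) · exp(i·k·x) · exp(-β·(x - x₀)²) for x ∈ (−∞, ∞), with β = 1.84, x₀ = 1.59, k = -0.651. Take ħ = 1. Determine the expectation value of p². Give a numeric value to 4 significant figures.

p² Ψ = −ħ² d²Ψ/dx²; ⟨p²⟩ = −ħ² ∫ Ψ*·Ψ'' dx.
Gaussian moments (u = x − x₀): ∫u^(2j)·e^(−2βu²) du = (2j−1)!!/(4β)^j · √(π/(2β)), odd powers integrate to 0; here √(π/(2β)) = 0.92396. Derivatives: Ψ′ = (ik − 2βu)·Ψ, Ψ″ = ((ik − 2βu)² − 2β)·Ψ; the odd-in-u pieces drop out.
⟨p²⟩ = 2.2638.

2.264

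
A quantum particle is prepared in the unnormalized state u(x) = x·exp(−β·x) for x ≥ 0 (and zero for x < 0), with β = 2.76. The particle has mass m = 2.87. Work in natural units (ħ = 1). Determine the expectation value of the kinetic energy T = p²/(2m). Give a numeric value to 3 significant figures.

T = −(ħ²/2m) d²/dx², so ⟨T⟩ = −(ħ²/2m) ∫ u*·u'' dx / ∫|u|² dx; with m = 2.87.
Differentiate x·exp(−β·x) with the product rule; every integrand then reduces to terms xʲ·e^(−2βx) on [0, ∞), with ∫₀^∞ xʲ·e^(−2βx) dx = j!/(2β)^(j+1).
State is unnormalized: ∫|u|² dx = 0.011891, and ∫u*·(−ħ²/2m · u'') dx = 0.015780, so ⟨T⟩ = 0.015780 / 0.011891.
⟨T⟩ = 1.3271.

1.33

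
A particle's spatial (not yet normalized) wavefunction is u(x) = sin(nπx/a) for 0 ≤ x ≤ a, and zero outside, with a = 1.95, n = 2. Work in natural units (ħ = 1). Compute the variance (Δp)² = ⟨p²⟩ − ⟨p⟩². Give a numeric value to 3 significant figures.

10.4

Compute ⟨p⟩ and ⟨p²⟩ separately; (Δp)² = ⟨p²⟩ − ⟨p⟩².
d/dx sin(nπx/a) = (nπ/a)·cos(nπx/a) and d²/dx² sin(nπx/a) = −(nπ/a)²·sin(nπx/a); on 0 ≤ x ≤ a, ∫sin²(nπx/a) dx = a/2 and ∫sin(nπx/a)·cos(nπx/a) dx = 0.
Normalization: ∫|u|² dx = 0.97500.
⟨p⟩ = 0.0000 and ⟨p²⟩ = 10.382.
(Δp)² = 10.382 − (0.0000)² = 10.382.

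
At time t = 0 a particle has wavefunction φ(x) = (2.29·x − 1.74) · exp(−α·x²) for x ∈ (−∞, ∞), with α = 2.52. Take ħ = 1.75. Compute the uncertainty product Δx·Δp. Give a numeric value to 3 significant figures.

0.886

Δx = √(⟨x²⟩−⟨x⟩²), Δp = √(⟨p²⟩−⟨p⟩²).
Expand each integrand as polynomial × e^(−2αx²) and use ∫x^(2j)·e^(−2αx²) dx = (2j−1)!!/(4α)^j · √(π/(2α)), odd powers → 0; here √(π/(2α)) = 0.78951. Differentiate with the product rule, d/dx e^(−αx²) = −2αx·e^(−αx²).
Normalization: ∫|φ|² dx = 2.8011.
⟨x⟩ = -0.22284, ⟨x²⟩ = 0.12830 ⇒ Δx = 0.28044.
⟨p⟩ = 0.0000, ⟨p²⟩ = 9.9809 ⇒ Δp = 3.1592.
Δx·Δp = 0.88597.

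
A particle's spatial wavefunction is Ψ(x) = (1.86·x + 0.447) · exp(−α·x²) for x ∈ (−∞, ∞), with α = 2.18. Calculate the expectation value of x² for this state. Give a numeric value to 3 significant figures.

⟨x²⟩ = ∫ x²·|Ψ|² dx / ∫|Ψ|² dx (integrals over the domain).
Expand each integrand as polynomial × e^(−2αx²) and use ∫x^(2j)·e^(−2αx²) dx = (2j−1)!!/(4α)^j · √(π/(2α)), odd powers → 0; here √(π/(2α)) = 0.84885.
State is unnormalized: ∫|Ψ|² dx = 0.50638, and ∫Ψ*·x²·Ψ dx = 0.13531, so ⟨x²⟩ = 0.13531 / 0.50638.
⟨x²⟩ = 0.26722.

0.267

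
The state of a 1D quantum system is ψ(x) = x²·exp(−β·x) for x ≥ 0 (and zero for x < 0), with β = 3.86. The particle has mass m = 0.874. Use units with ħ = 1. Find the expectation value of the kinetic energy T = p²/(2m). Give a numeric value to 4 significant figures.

2.841

T = −(ħ²/2m) d²/dx², so ⟨T⟩ = −(ħ²/2m) ∫ ψ*·ψ'' dx / ∫|ψ|² dx; with m = 0.874.
Differentiate x²·exp(−β·x) with the product rule; every integrand then reduces to terms xʲ·e^(−2βx) on [0, ∞), with ∫₀^∞ xʲ·e^(−2βx) dx = j!/(2β)^(j+1).
State is unnormalized: ∫|ψ|² dx = 0.00087524, and ∫ψ*·(−ħ²/2m · ψ'') dx = 0.0024868, so ⟨T⟩ = 0.0024868 / 0.00087524.
⟨T⟩ = 2.8413.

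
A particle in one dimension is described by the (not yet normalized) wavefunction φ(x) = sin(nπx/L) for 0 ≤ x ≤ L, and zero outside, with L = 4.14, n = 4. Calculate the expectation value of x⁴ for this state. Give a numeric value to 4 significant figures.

56.91

⟨x⁴⟩ = ∫ x⁴·|φ|² dx / ∫|φ|² dx (integrals over the domain).
With sin²θ = (1 − cos2θ)/2 on 0 ≤ x ≤ L: ∫sin²(nπx/L) dx = L/2, ∫x·sin²(nπx/L) dx = L²/4, ∫x²·sin²(nπx/L) dx = L³·(1/6 − 1/(4n²π²)); higher powers xᵏ the same way, integrating xᵏ·cos(2nπx/L) by parts.
State is unnormalized: ∫|φ|² dx = 2.0700, and ∫φ*·x⁴·φ dx = 117.80, so ⟨x⁴⟩ = 117.80 / 2.0700.
⟨x⁴⟩ = 56.911.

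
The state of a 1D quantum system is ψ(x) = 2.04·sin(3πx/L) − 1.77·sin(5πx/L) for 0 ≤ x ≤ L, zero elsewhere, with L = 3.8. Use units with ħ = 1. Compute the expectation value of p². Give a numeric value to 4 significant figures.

10.85

p² ψ = −ħ² d²ψ/dx²; ⟨p²⟩ = −ħ² ∫ ψ*·ψ'' dx / ∫|ψ|² dx.
d²/dx² sin(jπx/L) = −(jπ/L)²·sin(jπx/L); on 0 ≤ x ≤ L, ∫sin²(jπx/L) dx = L/2 and ∫sin(jπx/L)·sin(lπx/L) dx = 0 for j ≠ l, so only diagonal terms survive in ∫|ψ|² and ∫ψ·ψ″; ∫ψ·ψ′ dx = [ψ²/2] between the walls = 0.
State is unnormalized: ∫|ψ|² dx = 13.860, and ∫ψ*·(−ħ² ψ'') dx = 150.35, so ⟨p²⟩ = 150.35 / 13.860.
⟨p²⟩ = 10.848.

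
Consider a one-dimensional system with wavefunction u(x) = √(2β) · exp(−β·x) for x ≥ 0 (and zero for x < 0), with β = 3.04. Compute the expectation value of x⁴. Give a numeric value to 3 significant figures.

0.0176

⟨x⁴⟩ = ∫ x⁴·|u|² dx (integrals over the domain).
Every integrand reduces to terms xʲ·e^(−2βx) on [0, ∞); use ∫₀^∞ xʲ·e^(−2βx) dx = j!/(2β)^(j+1).
⟨x⁴⟩ = 0.017563.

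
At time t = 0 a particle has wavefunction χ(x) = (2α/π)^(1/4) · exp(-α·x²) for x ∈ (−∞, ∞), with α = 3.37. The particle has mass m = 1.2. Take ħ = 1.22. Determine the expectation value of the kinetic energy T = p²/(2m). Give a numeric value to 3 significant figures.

T = −(ħ²/2m) d²/dx², so ⟨T⟩ = −(ħ²/2m) ∫ χ*·χ'' dx; with m = 1.2.
Gaussian moments: ∫x^(2j)·e^(−2αx²) dx = (2j−1)!!/(4α)^j · √(π/(2α)), odd powers integrate to 0; here √(π/(2α)) = 0.68272. Derivatives: d/dx e^(−αx²) = −2αx·e^(−αx²), d²/dx² e^(−αx²) = (4α²x² − 2α)·e^(−αx²).
⟨T⟩ = 2.0900.

2.09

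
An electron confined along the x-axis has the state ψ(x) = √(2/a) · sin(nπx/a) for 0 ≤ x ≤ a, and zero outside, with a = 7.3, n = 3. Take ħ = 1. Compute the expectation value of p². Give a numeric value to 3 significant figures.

1.67

p² ψ = −ħ² d²ψ/dx²; ⟨p²⟩ = −ħ² ∫ ψ*·ψ'' dx.
d/dx sin(nπx/a) = (nπ/a)·cos(nπx/a) and d²/dx² sin(nπx/a) = −(nπ/a)²·sin(nπx/a); on 0 ≤ x ≤ a, ∫sin²(nπx/a) dx = a/2 and ∫sin(nπx/a)·cos(nπx/a) dx = 0.
⟨p²⟩ = 1.6669.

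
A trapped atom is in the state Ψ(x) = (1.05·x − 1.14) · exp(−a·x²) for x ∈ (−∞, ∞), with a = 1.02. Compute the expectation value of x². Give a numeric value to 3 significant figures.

0.329

⟨x²⟩ = ∫ x²·|Ψ|² dx / ∫|Ψ|² dx (integrals over the domain).
Expand each integrand as polynomial × e^(−2ax²) and use ∫x^(2j)·e^(−2ax²) dx = (2j−1)!!/(4a)^j · √(π/(2a)), odd powers → 0; here √(π/(2a)) = 1.2410.
State is unnormalized: ∫|Ψ|² dx = 1.9481, and ∫Ψ*·x²·Ψ dx = 0.64185, so ⟨x²⟩ = 0.64185 / 1.9481.
⟨x²⟩ = 0.32948.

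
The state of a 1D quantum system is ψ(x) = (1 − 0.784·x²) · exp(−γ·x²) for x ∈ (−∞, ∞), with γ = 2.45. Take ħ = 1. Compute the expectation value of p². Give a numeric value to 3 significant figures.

p² ψ = −ħ² d²ψ/dx²; ⟨p²⟩ = −ħ² ∫ ψ*·ψ'' dx / ∫|ψ|² dx.
Expand each integrand as polynomial × e^(−2γx²) and use ∫x^(2j)·e^(−2γx²) dx = (2j−1)!!/(4γ)^j · √(π/(2γ)), odd powers → 0; here √(π/(2γ)) = 0.80071. Differentiate with the product rule, d/dx e^(−γx²) = −2γx·e^(−γx²).
State is unnormalized: ∫|ψ|² dx = 0.68797, and ∫ψ*·(−ħ² ψ'') dx = 2.3635, so ⟨p²⟩ = 2.3635 / 0.68797.
⟨p²⟩ = 3.4355.

3.44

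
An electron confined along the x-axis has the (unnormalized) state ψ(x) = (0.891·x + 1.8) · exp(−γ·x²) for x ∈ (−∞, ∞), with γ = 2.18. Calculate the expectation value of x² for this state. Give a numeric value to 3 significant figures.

⟨x²⟩ = ∫ x²·|ψ|² dx / ∫|ψ|² dx (integrals over the domain).
Expand each integrand as polynomial × e^(−2γx²) and use ∫x^(2j)·e^(−2γx²) dx = (2j−1)!!/(4γ)^j · √(π/(2γ)), odd powers → 0; here √(π/(2γ)) = 0.84885.
State is unnormalized: ∫|ψ|² dx = 2.8276, and ∫ψ*·x²·ψ dx = 0.34199, so ⟨x²⟩ = 0.34199 / 2.8276.
⟨x²⟩ = 0.12095.

0.121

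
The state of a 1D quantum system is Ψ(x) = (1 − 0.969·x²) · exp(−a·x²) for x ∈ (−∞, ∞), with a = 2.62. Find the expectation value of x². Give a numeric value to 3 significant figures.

0.0651

⟨x²⟩ = ∫ x²·|Ψ|² dx / ∫|Ψ|² dx (integrals over the domain).
Expand each integrand as polynomial × e^(−2ax²) and use ∫x^(2j)·e^(−2ax²) dx = (2j−1)!!/(4a)^j · √(π/(2a)), odd powers → 0; here √(π/(2a)) = 0.77430.
State is unnormalized: ∫|Ψ|² dx = 0.65097, and ∫Ψ*·x²·Ψ dx = 0.042370, so ⟨x²⟩ = 0.042370 / 0.65097.
⟨x²⟩ = 0.065087.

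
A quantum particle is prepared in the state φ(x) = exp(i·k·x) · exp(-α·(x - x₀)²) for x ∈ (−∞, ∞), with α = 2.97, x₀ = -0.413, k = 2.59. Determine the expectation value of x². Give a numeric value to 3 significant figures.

0.255

⟨x²⟩ = ∫ x²·|φ|² dx / ∫|φ|² dx (integrals over the domain).
Gaussian moments (u = x − x₀): ∫u^(2j)·e^(−2αu²) du = (2j−1)!!/(4α)^j · √(π/(2α)), odd powers integrate to 0; here √(π/(2α)) = 0.72725.
State is unnormalized: ∫|φ|² dx = 0.72725, and ∫φ*·x²·φ dx = 0.18526, so ⟨x²⟩ = 0.18526 / 0.72725.
⟨x²⟩ = 0.25474.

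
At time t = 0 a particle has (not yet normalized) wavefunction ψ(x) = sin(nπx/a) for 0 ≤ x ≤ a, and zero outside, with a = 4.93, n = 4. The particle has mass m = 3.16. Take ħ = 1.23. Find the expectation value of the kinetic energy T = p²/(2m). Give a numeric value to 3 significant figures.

T = −(ħ²/2m) d²/dx², so ⟨T⟩ = −(ħ²/2m) ∫ ψ*·ψ'' dx / ∫|ψ|² dx; with m = 3.16.
d/dx sin(nπx/a) = (nπ/a)·cos(nπx/a) and d²/dx² sin(nπx/a) = −(nπ/a)²·sin(nπx/a); on 0 ≤ x ≤ a, ∫sin²(nπx/a) dx = a/2 and ∫sin(nπx/a)·cos(nπx/a) dx = 0.
State is unnormalized: ∫|ψ|² dx = 2.4650, and ∫ψ*·(−ħ²/2m · ψ'') dx = 3.8339, so ⟨T⟩ = 3.8339 / 2.4650.
⟨T⟩ = 1.5553.

1.56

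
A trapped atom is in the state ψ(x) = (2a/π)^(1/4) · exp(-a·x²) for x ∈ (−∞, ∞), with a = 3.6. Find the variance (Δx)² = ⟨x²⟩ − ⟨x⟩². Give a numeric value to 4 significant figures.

0.06944

Compute ⟨x⟩ and ⟨x²⟩ separately, then (Δx)² = ⟨x²⟩ − ⟨x⟩².
Gaussian moments: ∫x^(2j)·e^(−2ax²) dx = (2j−1)!!/(4a)^j · √(π/(2a)), odd powers integrate to 0; here √(π/(2a)) = 0.66055.
⟨x⟩ = 0.0000 and ⟨x²⟩ = 0.069444.
(Δx)² = 0.069444 − (0.0000)² = 0.069444.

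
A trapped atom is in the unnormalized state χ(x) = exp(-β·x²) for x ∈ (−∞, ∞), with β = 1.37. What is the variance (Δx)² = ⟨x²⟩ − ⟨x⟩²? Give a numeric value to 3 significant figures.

0.182

Compute ⟨x⟩ and ⟨x²⟩ separately, then (Δx)² = ⟨x²⟩ − ⟨x⟩².
Gaussian moments: ∫x^(2j)·e^(−2βx²) dx = (2j−1)!!/(4β)^j · √(π/(2β)), odd powers integrate to 0; here √(π/(2β)) = 1.0708.
Normalization: ∫|χ|² dx = 1.0708.
⟨x⟩ = 0.0000 and ⟨x²⟩ = 0.18248.
(Δx)² = 0.18248 − (0.0000)² = 0.18248.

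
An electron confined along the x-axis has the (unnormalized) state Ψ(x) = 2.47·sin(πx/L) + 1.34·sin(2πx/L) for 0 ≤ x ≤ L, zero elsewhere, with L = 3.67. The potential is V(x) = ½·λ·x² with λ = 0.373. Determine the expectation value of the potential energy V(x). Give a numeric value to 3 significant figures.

0.352

⟨V⟩ = ∫ V(x)·|Ψ|² dx / ∫|Ψ|² dx.
On 0 ≤ x ≤ L (j ≠ l): ∫sin²(jπx/L) dx = L/2, ∫sin(jπx/L)·sin(lπx/L) dx = 0; diagonal moments ∫x·sin²(jπx/L) dx = L²/4, ∫x²·sin²(jπx/L) dx = L³·(1/6 − 1/(4j²π²)); cross terms ∫x·sin(jπx/L)·sin(lπx/L) dx = 0 for j + l even and −4jlL²/(π²(j² − l²)²) for j + l odd, ∫x²·sin(jπx/L)·sin(lπx/L) dx = (−1)^(j+l)·4jlL³/(π²(j² − l²)²); higher powers the same way via product-to-sum and parts.
State is unnormalized: ∫|Ψ|² dx = 14.490, and ∫Ψ*·V(x)·Ψ dx = 5.1072, so ⟨V⟩ = 5.1072 / 14.490.
⟨V⟩ = 0.35246.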